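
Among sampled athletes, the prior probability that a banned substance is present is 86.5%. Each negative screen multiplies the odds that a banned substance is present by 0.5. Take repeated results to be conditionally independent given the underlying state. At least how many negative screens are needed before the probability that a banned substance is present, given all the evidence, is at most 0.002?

12

Prior odds = 0.865/0.135 = 173/27.
Likelihood ratio per negative screen = 0.5.
Target odds: 0.002 ÷ 0.998 = 1/499.
Require 0.5ⁿ ≤ 1/499 ÷ (173/27) = 27/86327.
0.5¹¹ = 1/2048 is still above 27/86327 but 0.5¹² = 1/4096 is at or below it, so n = 12.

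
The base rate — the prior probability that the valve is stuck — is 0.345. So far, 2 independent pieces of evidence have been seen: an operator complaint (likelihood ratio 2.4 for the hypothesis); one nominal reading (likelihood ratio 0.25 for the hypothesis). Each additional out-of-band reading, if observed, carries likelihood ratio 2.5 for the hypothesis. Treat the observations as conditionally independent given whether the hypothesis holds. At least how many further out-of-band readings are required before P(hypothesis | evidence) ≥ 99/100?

Prior odds = 0.345/0.655 = 69/131.
Combined Bayes factor of the evidence already in hand = 2.4 × 0.25 = 0.6.
Odds after that evidence = (69/131) × 0.6 = 207/655.
Target odds = 0.99/0.01 = 99.
Need 2.5ⁿ ≥ 99 ÷ (207/655) = 7205/23.
2.5⁶ = 244.140625 falls short of 7205/23 but 2.5⁷ = 610.3515625 reaches it, so n = 7.

7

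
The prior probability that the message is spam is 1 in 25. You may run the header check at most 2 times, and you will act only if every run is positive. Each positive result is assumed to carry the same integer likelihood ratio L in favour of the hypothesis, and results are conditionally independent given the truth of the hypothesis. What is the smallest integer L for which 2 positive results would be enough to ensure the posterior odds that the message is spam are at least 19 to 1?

Prior odds = 0.04/0.96 = 1/24.
Target odds = 19.
Need L² ≥ 19 ÷ (1/24) = 456.
21² = 441 < 456 ≤ 484 = 22², so L = 22.

22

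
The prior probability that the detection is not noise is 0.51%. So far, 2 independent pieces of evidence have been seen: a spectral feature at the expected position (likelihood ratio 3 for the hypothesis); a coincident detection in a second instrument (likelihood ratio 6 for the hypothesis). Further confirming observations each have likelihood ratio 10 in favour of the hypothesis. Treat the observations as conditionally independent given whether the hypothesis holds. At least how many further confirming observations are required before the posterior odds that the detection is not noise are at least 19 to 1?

Prior odds = 0.0051/0.9949 = 51/9949.
Combined Bayes factor of the evidence already in hand = 3 × 6 = 18.
Odds after that evidence = (51/9949) × 18 = 918/9949.
Target odds = 19.
Need 10ⁿ ≥ 19 ÷ (918/9949) = 189031/918.
10² = 100 falls short of 189031/918 but 10³ = 1000 reaches it, so n = 3.

3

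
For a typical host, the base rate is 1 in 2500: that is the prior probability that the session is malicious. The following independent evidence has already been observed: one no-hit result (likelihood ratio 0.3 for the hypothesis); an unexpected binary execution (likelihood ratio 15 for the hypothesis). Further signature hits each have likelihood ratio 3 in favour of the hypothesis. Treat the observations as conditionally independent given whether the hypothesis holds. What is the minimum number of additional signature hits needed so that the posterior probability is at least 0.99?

Prior odds = 0.0004/0.9996 = 1/2499.
Combined Bayes factor of the evidence already in hand = 0.3 × 15 = 4.5.
Odds after that evidence = (1/2499) × 4.5 = 3/1666.
Target odds = 0.99/0.01 = 99.
Need 3ⁿ ≥ 99 ÷ (3/1666) = 54978.
3⁹ = 19683 falls short of 54978 but 3¹⁰ = 59049 reaches it, so n = 10.

10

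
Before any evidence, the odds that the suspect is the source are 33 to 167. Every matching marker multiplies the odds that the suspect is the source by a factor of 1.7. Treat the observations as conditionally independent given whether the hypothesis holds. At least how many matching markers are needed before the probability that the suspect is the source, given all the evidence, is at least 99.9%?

17

Prior odds = 33/167.
Likelihood ratio per matching marker = 1.7.
Target odds: 0.999 ÷ 0.001 = 999.
Need (33/167) × 1.7ⁿ ≥ 999, i.e. 1.7ⁿ ≥ 55611/11.
1.7¹⁶ ≈4866.12 falls short of 55611/11 but 1.7¹⁷ ≈8272.4 reaches it, so n = 17.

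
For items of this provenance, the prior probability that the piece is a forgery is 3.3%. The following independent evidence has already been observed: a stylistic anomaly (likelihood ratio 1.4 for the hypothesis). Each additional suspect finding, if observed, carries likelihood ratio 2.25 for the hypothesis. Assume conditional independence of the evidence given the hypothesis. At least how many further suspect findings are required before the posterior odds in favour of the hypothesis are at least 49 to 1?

Prior odds = 0.033/0.967 = 33/967.
Bayes factor of the evidence already in hand = 1.4.
Odds after that evidence = (33/967) × 1.4 = 231/4835.
Target odds = 49.
Need 2.25ⁿ ≥ 49 ÷ (231/4835) = 33845/33.
2.25⁸ = 43046721/65536 falls short of 33845/33 but 2.25⁹ = 387420489/262144 reaches it, so n = 9.

9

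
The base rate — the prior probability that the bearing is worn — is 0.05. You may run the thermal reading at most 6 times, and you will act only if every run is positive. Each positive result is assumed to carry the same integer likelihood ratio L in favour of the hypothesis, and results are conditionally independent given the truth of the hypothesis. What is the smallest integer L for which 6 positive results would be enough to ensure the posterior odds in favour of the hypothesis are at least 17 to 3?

Prior odds = 0.05/0.95 = 1/19.
Target odds = 17/3.
Need L⁶ ≥ 17/3 ÷ (1/19) = 323/3.
2⁶ = 64 < 323/3 ≤ 729 = 3⁶, so L = 3.

3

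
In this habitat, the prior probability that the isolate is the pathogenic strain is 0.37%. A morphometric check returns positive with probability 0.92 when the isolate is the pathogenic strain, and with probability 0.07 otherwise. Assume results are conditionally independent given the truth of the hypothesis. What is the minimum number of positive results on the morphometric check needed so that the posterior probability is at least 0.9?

Prior odds = 0.0037/0.9963 = 37/9963.
Likelihood ratio of a positive result = 0.92/0.07 = 92/7.
Target posterior odds = 0.9/0.1 = 9.
Need (37/9963) × (92/7)ⁿ ≥ 9, i.e. (92/7)ⁿ ≥ 89667/37.
(92/7)³ = 778688/343 falls short of 89667/37 but (92/7)⁴ = 71639296/2401 reaches it, so n = 4.

4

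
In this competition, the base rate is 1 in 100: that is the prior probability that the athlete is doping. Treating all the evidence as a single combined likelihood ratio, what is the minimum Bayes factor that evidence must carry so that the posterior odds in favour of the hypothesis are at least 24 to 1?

Prior odds = 0.01/0.99 = 1/99.
Target odds = 24.
Required Bayes factor = 24 ÷ (1/99) = 2376.

2376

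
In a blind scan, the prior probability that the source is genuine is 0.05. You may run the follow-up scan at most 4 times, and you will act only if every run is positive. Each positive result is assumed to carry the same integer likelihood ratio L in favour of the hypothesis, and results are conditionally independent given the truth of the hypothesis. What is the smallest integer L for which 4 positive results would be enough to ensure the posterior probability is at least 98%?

Prior odds = 0.05/0.95 = 1/19.
Target odds = 0.98/0.02 = 49.
Need L⁴ ≥ 49 ÷ (1/19) = 931.
5⁴ = 625 < 931 ≤ 1296 = 6⁴, so L = 6.

6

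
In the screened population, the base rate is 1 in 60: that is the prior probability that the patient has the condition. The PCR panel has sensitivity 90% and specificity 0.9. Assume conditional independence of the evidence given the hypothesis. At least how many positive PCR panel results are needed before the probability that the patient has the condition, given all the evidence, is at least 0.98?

4

Prior odds: (1/60) ÷ (59/60) = 1/59.
False-positive rate = 1 − 0.9 = 0.1; likelihood ratio of a positive = 0.9/0.1 = 9.
Target posterior odds = 0.98/0.02 = 49.
Require 9ⁿ ≥ 49 ÷ (1/59) = 2891.
9³ = 729 falls short of 2891 but 9⁴ = 6561 reaches it, so n = 4.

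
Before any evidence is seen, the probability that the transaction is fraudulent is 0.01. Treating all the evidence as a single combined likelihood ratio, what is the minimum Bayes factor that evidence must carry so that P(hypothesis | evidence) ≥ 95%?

1881

Prior odds = 0.01/0.99 = 1/99.
Target odds = 0.95/0.05 = 19.
Required Bayes factor = 19 ÷ (1/99) = 1881.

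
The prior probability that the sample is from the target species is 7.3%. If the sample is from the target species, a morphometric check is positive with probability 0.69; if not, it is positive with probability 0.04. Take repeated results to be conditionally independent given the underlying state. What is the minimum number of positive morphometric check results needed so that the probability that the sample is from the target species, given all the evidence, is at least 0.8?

2

Prior odds: 0.073 ÷ 0.927 = 73/927.
Likelihood ratio of a positive = 0.69/0.04 = 17.25.
Target posterior odds = 0.8/0.2 = 4.
Need (73/927) × 17.25ⁿ ≥ 4, i.e. 17.25ⁿ ≥ 3708/73.
17.25¹ = 17.25 falls short of 3708/73 but 17.25² = 297.5625 reaches it, so n = 2.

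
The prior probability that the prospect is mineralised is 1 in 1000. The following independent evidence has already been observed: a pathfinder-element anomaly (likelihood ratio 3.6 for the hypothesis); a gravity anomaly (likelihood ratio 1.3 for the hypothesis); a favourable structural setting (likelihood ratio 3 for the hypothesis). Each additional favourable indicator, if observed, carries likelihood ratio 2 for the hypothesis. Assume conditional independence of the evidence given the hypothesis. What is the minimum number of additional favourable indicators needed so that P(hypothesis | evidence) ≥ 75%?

8

Prior odds = 0.001/0.999 = 1/999.
Combined Bayes factor of the evidence already in hand = 3.6 × 1.3 × 3 = 14.04.
Odds after that evidence = (1/999) × 14.04 = 13/925.
Target odds = 0.75/0.25 = 3.
Need 2ⁿ ≥ 3 ÷ (13/925) = 2775/13.
2⁷ = 128 falls short of 2775/13 but 2⁸ = 256 reaches it, so n = 8.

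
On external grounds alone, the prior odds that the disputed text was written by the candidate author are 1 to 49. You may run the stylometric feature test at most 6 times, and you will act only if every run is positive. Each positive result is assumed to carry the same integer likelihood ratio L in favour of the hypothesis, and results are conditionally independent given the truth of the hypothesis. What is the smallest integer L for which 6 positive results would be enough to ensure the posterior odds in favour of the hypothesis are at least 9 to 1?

Prior odds = 1/49.
Target odds = 9.
Need L⁶ ≥ 9 ÷ (1/49) = 441.
2⁶ = 64 < 441 ≤ 729 = 3⁶, so L = 3.

3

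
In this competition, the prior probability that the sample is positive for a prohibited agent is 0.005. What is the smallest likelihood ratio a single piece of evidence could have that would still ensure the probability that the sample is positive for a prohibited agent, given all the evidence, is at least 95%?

Prior odds = 0.005/0.995 = 1/199.
Target odds = 0.95/0.05 = 19.
Required Bayes factor = 19 ÷ (1/199) = 3781.

3781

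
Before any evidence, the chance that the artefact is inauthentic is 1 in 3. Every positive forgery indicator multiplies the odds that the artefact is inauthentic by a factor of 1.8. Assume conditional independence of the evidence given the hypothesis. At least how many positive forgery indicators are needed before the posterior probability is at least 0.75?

Prior odds: (1/3) ÷ (2/3) = 0.5.
Likelihood ratio per positive forgery indicator = 1.8.
Target posterior odds = 0.75/0.25 = 3.
Need 0.5 × 1.8ⁿ ≥ 3, i.e. 1.8ⁿ ≥ 6.
1.8³ = 5.832 falls short of 6 but 1.8⁴ = 10.4976 reaches it, so n = 4.

4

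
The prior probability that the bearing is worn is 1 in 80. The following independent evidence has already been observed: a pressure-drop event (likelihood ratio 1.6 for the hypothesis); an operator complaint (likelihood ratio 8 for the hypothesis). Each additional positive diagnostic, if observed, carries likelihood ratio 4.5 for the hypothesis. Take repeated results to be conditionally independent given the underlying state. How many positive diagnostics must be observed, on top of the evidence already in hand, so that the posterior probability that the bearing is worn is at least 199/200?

5

Prior odds = 0.0125/0.9875 = 1/79.
Combined Bayes factor of the evidence already in hand = 1.6 × 8 = 12.8.
Odds after that evidence = (1/79) × 12.8 = 64/395.
Target odds = 0.995/0.005 = 199.
Need 4.5ⁿ ≥ 199 ÷ (64/395) = 1228.203125.
4.5⁴ = 410.0625 falls short of 1228.203125 but 4.5⁵ = 1845.28125 reaches it, so n = 5.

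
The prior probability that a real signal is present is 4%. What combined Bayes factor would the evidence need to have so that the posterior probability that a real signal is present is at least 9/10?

Prior odds = 0.04/0.96 = 1/24.
Target odds = 0.9/0.1 = 9.
Required Bayes factor = 9 ÷ (1/24) = 216.

216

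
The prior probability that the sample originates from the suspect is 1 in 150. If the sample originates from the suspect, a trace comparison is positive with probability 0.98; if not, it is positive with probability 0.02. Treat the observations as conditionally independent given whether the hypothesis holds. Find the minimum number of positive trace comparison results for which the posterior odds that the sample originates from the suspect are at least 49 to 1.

Prior odds: (1/150) ÷ (149/150) = 1/149.
Likelihood ratio of a positive = 0.98/0.02 = 49.
Target odds = 49.
Need (1/149) × 49ⁿ ≥ 49, i.e. 49ⁿ ≥ 7301.
49² = 2401 falls short of 7301 but 49³ = 117649 reaches it, so n = 3.

3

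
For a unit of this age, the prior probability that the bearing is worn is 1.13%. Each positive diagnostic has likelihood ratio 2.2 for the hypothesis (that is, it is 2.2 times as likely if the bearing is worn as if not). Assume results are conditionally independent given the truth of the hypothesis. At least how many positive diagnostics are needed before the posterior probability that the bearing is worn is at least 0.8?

8

Prior odds: 0.0113 ÷ 0.9887 = 113/9887.
Likelihood ratio per positive diagnostic = 2.2.
Target posterior odds = 0.8/0.2 = 4.
Need (113/9887) × 2.2ⁿ ≥ 4, i.e. 2.2ⁿ ≥ 39548/113.
2.2⁷ = 19487171/78125 falls short of 39548/113 but 2.2⁸ = 214358881/390625 reaches it, so n = 8.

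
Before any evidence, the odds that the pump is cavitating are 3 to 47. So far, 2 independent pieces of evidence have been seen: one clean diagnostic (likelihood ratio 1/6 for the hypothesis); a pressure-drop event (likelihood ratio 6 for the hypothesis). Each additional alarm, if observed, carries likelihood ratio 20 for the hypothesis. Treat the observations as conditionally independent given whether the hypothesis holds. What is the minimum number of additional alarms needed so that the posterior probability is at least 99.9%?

4

Prior odds = 3/47.
Combined Bayes factor of the evidence already in hand = (1/6) × 6 = 1.
Odds after that evidence = (3/47) × 1 = 3/47.
Target odds = 0.999/0.001 = 999.
Need 20ⁿ ≥ 999 ÷ (3/47) = 15651.
20³ = 8000 falls short of 15651 but 20⁴ = 160000 reaches it, so n = 4.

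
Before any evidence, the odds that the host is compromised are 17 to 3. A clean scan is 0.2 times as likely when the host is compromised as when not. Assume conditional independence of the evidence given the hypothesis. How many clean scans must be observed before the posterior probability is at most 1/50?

4

Prior odds = 17/3.
Likelihood ratio per clean scan = 0.2.
Target odds: 0.02 ÷ 0.98 = 1/49.
Need (17/3) × 0.2ⁿ ≤ 1/49, i.e. 0.2ⁿ ≤ 3/833.
0.2³ = 0.008 is still above 3/833 but 0.2⁴ = 0.0016 is at or below it, so n = 4.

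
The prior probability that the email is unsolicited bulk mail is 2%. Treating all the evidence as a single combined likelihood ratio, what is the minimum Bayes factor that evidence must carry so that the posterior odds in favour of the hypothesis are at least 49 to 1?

Prior odds = 0.02/0.98 = 1/49.
Target odds = 49.
Required Bayes factor = 49 ÷ (1/49) = 2401.

2401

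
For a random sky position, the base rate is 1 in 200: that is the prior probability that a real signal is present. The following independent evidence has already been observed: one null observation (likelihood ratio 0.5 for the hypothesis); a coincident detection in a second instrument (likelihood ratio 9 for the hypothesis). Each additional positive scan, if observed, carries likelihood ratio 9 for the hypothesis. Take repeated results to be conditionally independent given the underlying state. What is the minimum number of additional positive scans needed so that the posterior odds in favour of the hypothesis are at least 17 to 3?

Prior odds = 0.005/0.995 = 1/199.
Combined Bayes factor of the evidence already in hand = 0.5 × 9 = 4.5.
Odds after that evidence = (1/199) × 4.5 = 9/398.
Target odds = 17/3.
Need 9ⁿ ≥ 17/3 ÷ (9/398) = 6766/27.
9² = 81 falls short of 6766/27 but 9³ = 729 reaches it, so n = 3.

3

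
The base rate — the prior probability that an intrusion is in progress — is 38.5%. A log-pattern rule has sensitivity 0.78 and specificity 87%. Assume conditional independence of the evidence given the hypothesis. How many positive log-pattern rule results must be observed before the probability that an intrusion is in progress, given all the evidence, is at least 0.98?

Prior odds = 0.385/0.615 = 77/123.
False-positive rate = 1 − 0.87 = 0.13; likelihood ratio of a positive = 0.78/0.13 = 6.
Target posterior odds = 0.98/0.02 = 49.
Require 6ⁿ ≥ 49 ÷ (77/123) = 861/11.
6² = 36 falls short of 861/11 but 6³ = 216 reaches it, so n = 3.

3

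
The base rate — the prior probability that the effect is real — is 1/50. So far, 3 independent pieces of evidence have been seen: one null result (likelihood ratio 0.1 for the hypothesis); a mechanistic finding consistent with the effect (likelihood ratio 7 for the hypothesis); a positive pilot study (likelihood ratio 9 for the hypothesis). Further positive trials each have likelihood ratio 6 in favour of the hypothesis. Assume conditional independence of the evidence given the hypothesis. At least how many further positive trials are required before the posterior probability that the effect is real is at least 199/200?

Prior odds = 0.02/0.98 = 1/49.
Combined Bayes factor of the evidence already in hand = 0.1 × 7 × 9 = 6.3.
Odds after that evidence = (1/49) × 6.3 = 9/70.
Target odds = 0.995/0.005 = 199.
Need 6ⁿ ≥ 199 ÷ (9/70) = 13930/9.
6⁴ = 1296 falls short of 13930/9 but 6⁵ = 7776 reaches it, so n = 5.

5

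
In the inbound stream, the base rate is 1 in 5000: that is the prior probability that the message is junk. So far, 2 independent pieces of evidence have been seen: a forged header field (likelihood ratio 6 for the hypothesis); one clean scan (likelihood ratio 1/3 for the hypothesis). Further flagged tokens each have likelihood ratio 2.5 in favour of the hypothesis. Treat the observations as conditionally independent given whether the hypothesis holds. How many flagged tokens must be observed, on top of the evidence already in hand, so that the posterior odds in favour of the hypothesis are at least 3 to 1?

10

Prior odds = 0.0002/0.9998 = 1/4999.
Combined Bayes factor of the evidence already in hand = 6 × (1/3) = 2.
Odds after that evidence = (1/4999) × 2 = 2/4999.
Target odds = 3.
Need 2.5ⁿ ≥ 3 ÷ (2/4999) = 7498.5.
2.5⁹ = 1953125/512 falls short of 7498.5 but 2.5¹⁰ = 9765625/1024 reaches it, so n = 10.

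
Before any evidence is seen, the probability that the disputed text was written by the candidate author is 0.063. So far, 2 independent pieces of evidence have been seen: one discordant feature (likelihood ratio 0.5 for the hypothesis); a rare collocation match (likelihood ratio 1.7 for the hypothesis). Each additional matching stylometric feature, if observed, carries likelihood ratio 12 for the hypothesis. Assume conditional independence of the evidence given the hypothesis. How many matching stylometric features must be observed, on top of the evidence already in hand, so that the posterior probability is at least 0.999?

Prior odds = 0.063/0.937 = 63/937.
Combined Bayes factor of the evidence already in hand = 0.5 × 1.7 = 0.85.
Odds after that evidence = (63/937) × 0.85 = 1071/18740.
Target odds = 0.999/0.001 = 999.
Need 12ⁿ ≥ 999 ÷ (1071/18740) = 2080140/119.
12³ = 1728 falls short of 2080140/119 but 12⁴ = 20736 reaches it, so n = 4.

4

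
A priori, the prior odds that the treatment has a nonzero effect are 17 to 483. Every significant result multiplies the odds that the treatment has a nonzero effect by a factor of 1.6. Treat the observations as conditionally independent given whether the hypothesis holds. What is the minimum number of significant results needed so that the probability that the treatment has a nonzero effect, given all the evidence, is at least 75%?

Prior odds = 17/483.
Likelihood ratio per significant result = 1.6.
Target odds: 0.75 ÷ 0.25 = 3.
Need (17/483) × 1.6ⁿ ≥ 3, i.e. 1.6ⁿ ≥ 1449/17.
1.6⁹ = 134217728/1953125 falls short of 1449/17 but 1.6¹⁰ ≈109.951 reaches it, so n = 10.

10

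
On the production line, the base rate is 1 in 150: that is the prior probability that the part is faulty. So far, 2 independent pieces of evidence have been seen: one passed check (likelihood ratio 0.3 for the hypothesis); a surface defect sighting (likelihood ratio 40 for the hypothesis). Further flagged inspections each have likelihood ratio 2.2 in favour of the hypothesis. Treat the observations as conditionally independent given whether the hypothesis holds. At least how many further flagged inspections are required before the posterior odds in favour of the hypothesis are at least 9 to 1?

6

Prior odds = (1/150)/(149/150) = 1/149.
Combined Bayes factor of the evidence already in hand = 0.3 × 40 = 12.
Odds after that evidence = (1/149) × 12 = 12/149.
Target odds = 9.
Need 2.2ⁿ ≥ 9 ÷ (12/149) = 111.75.
2.2⁵ = 51.53632 falls short of 111.75 but 2.2⁶ = 1771561/15625 reaches it, so n = 6.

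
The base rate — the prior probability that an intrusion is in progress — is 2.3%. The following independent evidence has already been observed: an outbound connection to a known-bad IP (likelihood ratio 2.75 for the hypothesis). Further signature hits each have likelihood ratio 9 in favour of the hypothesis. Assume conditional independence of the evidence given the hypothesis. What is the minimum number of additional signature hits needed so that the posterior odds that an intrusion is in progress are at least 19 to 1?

3

Prior odds = 0.023/0.977 = 23/977.
Bayes factor of the evidence already in hand = 2.75.
Odds after that evidence = (23/977) × 2.75 = 253/3908.
Target odds = 19.
Need 9ⁿ ≥ 19 ÷ (253/3908) = 74252/253.
9² = 81 falls short of 74252/253 but 9³ = 729 reaches it, so n = 3.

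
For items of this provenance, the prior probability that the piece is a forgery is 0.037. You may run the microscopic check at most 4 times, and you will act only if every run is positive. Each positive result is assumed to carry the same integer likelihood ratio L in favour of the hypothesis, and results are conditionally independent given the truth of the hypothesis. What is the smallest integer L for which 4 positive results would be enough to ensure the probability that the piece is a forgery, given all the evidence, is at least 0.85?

Prior odds = 0.037/0.963 = 37/963.
Target odds = 0.85/0.15 = 17/3.
Need L⁴ ≥ 17/3 ÷ (37/963) = 5457/37.
3⁴ = 81 < 5457/37 ≤ 256 = 4⁴, so L = 4.

4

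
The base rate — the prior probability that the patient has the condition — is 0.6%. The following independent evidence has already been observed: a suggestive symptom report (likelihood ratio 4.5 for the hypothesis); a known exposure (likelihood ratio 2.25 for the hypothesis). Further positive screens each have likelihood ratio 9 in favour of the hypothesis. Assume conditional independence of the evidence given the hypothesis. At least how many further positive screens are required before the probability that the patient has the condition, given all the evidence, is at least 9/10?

Prior odds = 0.006/0.994 = 3/497.
Combined Bayes factor of the evidence already in hand = 4.5 × 2.25 = 10.125.
Odds after that evidence = (3/497) × 10.125 = 243/3976.
Target odds = 0.9/0.1 = 9.
Need 9ⁿ ≥ 9 ÷ (243/3976) = 3976/27.
9² = 81 falls short of 3976/27 but 9³ = 729 reaches it, so n = 3.

3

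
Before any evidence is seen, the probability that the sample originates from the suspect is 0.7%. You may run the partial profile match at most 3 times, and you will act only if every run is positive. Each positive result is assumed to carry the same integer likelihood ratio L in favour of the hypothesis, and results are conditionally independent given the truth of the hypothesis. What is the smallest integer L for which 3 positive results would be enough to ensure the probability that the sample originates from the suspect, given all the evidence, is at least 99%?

25

Prior odds = 0.007/0.993 = 7/993.
Target odds = 0.99/0.01 = 99.
Need L³ ≥ 99 ÷ (7/993) = 98307/7.
24³ = 13824 < 98307/7 ≤ 15625 = 25³, so L = 25.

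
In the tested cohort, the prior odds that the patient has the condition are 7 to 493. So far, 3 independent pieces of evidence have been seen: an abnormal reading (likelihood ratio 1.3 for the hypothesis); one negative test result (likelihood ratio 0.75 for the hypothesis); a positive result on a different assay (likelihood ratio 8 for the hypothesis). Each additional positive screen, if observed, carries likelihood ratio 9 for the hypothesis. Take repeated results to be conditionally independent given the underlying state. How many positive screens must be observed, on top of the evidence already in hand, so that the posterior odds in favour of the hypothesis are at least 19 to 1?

Prior odds = 7/493.
Combined Bayes factor of the evidence already in hand = 1.3 × 0.75 × 8 = 7.8.
Odds after that evidence = (7/493) × 7.8 = 273/2465.
Target odds = 19.
Need 9ⁿ ≥ 19 ÷ (273/2465) = 46835/273.
9² = 81 falls short of 46835/273 but 9³ = 729 reaches it, so n = 3.

3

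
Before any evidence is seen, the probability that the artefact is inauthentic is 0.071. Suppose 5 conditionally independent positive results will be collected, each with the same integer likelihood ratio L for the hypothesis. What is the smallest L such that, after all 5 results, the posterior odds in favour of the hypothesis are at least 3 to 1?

Prior odds = 0.071/0.929 = 71/929.
Target odds = 3.
Need L⁵ ≥ 3 ÷ (71/929) = 2787/71.
2⁵ = 32 < 2787/71 ≤ 243 = 3⁵, so L = 3.

3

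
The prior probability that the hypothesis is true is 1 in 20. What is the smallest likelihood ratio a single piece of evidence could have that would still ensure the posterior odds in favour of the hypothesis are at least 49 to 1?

931

Prior odds = 0.05/0.95 = 1/19.
Target odds = 49.
Required Bayes factor = 49 ÷ (1/19) = 931.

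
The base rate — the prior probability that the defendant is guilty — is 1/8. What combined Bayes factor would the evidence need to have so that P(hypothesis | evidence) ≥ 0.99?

Prior odds = 0.125/0.875 = 1/7.
Target odds = 0.99/0.01 = 99.
Required Bayes factor = 99 ÷ (1/7) = 693.

693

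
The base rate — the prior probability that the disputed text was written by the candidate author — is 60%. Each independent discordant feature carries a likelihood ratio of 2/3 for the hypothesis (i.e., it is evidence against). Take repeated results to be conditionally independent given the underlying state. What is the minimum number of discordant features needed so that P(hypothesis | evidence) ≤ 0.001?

19

Prior odds = 0.6/0.4 = 1.5.
Likelihood ratio per discordant feature = 2/3.
Target odds: 0.001 ÷ 0.999 = 1/999.
Require (2/3)ⁿ ≤ 1/999 ÷ 1.5 = 2/2997.
(2/3)¹⁸ = 262144/387420489 is still above 2/2997 but (2/3)¹⁹ ≈0.000451093 is at or below it, so n = 19.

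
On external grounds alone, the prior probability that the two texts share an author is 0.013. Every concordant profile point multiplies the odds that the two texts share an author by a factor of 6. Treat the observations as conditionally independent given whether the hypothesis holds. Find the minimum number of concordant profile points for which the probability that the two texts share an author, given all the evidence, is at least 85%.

Prior odds: 0.013 ÷ 0.987 = 13/987.
Likelihood ratio per concordant profile point = 6.
Target posterior odds = 0.85/0.15 = 17/3.
Need (13/987) × 6ⁿ ≥ 17/3, i.e. 6ⁿ ≥ 5593/13.
6³ = 216 falls short of 5593/13 but 6⁴ = 1296 reaches it, so n = 4.

4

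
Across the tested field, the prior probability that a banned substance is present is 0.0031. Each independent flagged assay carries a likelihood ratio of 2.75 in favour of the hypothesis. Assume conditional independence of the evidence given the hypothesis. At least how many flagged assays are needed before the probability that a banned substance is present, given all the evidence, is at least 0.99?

11

Prior odds = 0.0031/0.9969 = 31/9969.
Likelihood ratio per flagged assay = 2.75.
Target odds: 0.99 ÷ 0.01 = 99.
Require 2.75ⁿ ≥ 99 ÷ (31/9969) = 986931/31.
2.75¹⁰ ≈24735.9 falls short of 986931/31 but 2.75¹¹ ≈68023.6 reaches it, so n = 11.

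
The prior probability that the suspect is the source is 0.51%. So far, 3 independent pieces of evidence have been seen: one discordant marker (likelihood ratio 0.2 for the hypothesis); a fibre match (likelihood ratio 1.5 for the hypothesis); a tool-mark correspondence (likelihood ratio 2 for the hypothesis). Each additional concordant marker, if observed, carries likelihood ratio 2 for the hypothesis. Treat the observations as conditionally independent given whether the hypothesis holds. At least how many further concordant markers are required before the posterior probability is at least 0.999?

19

Prior odds = 0.0051/0.9949 = 51/9949.
Combined Bayes factor of the evidence already in hand = 0.2 × 1.5 × 2 = 0.6.
Odds after that evidence = (51/9949) × 0.6 = 153/49745.
Target odds = 0.999/0.001 = 999.
Need 2ⁿ ≥ 999 ÷ (153/49745) = 5521695/17.
2¹⁸ = 262144 falls short of 5521695/17 but 2¹⁹ = 524288 reaches it, so n = 19.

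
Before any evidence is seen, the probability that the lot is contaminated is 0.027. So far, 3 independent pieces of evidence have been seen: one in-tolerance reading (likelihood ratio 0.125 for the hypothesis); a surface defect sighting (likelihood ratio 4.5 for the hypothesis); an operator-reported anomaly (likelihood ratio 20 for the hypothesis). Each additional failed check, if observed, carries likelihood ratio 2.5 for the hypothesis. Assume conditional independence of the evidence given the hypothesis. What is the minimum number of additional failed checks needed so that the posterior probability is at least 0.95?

5

Prior odds = 0.027/0.973 = 27/973.
Combined Bayes factor of the evidence already in hand = 0.125 × 4.5 × 20 = 11.25.
Odds after that evidence = (27/973) × 11.25 = 1215/3892.
Target odds = 0.95/0.05 = 19.
Need 2.5ⁿ ≥ 19 ÷ (1215/3892) = 73948/1215.
2.5⁴ = 39.0625 falls short of 73948/1215 but 2.5⁵ = 97.65625 reaches it, so n = 5.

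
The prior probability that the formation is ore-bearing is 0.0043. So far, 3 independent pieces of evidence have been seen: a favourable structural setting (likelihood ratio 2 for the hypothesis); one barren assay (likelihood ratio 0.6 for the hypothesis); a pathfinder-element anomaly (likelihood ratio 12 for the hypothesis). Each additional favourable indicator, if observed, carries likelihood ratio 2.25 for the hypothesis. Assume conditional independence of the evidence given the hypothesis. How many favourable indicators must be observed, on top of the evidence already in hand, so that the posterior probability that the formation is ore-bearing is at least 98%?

Prior odds = 0.0043/0.9957 = 43/9957.
Combined Bayes factor of the evidence already in hand = 2 × 0.6 × 12 = 14.4.
Odds after that evidence = (43/9957) × 14.4 = 1032/16595.
Target odds = 0.98/0.02 = 49.
Need 2.25ⁿ ≥ 49 ÷ (1032/16595) = 813155/1032.
2.25⁸ = 43046721/65536 falls short of 813155/1032 but 2.25⁹ = 387420489/262144 reaches it, so n = 9.

9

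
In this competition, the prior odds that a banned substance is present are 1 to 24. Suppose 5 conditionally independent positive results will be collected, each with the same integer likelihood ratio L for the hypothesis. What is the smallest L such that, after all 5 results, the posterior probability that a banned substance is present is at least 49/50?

Prior odds = 1/24.
Target odds = 0.98/0.02 = 49.
Need L⁵ ≥ 49 ÷ (1/24) = 1176.
4⁵ = 1024 < 1176 ≤ 3125 = 5⁵, so L = 5.

5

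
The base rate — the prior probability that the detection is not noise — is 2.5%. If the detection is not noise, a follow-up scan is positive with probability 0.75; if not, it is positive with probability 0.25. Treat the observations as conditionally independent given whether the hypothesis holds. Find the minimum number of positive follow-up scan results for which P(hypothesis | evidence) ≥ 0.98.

7

Prior odds: 0.025 ÷ 0.975 = 1/39.
Likelihood ratio of a positive = 0.75/0.25 = 3.
Target odds: 0.98 ÷ 0.02 = 49.
Require 3ⁿ ≥ 49 ÷ (1/39) = 1911.
3⁶ = 729 falls short of 1911 but 3⁷ = 2187 reaches it, so n = 7.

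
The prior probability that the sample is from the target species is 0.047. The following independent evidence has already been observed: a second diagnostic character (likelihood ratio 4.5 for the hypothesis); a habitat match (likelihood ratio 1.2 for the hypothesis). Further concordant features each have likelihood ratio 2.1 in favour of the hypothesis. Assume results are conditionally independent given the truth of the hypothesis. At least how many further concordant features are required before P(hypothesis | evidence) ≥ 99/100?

8

Prior odds = 0.047/0.953 = 47/953.
Combined Bayes factor of the evidence already in hand = 4.5 × 1.2 = 5.4.
Odds after that evidence = (47/953) × 5.4 = 1269/4765.
Target odds = 0.99/0.01 = 99.
Need 2.1ⁿ ≥ 99 ÷ (1269/4765) = 52415/141.
2.1⁷ ≈180.109 falls short of 52415/141 but 2.1⁸ ≈378.229 reaches it, so n = 8.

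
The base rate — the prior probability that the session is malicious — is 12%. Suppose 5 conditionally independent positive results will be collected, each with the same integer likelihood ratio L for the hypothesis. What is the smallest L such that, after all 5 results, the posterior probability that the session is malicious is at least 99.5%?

5

Prior odds = 0.12/0.88 = 3/22.
Target odds = 0.995/0.005 = 199.
Need L⁵ ≥ 199 ÷ (3/22) = 4378/3.
4⁵ = 1024 < 4378/3 ≤ 3125 = 5⁵, so L = 5.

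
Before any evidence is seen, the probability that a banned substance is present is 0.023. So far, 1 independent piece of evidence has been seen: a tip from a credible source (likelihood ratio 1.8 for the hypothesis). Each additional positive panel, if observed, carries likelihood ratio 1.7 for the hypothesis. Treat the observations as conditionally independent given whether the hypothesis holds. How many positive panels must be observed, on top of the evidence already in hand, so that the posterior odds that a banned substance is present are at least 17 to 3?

Prior odds = 0.023/0.977 = 23/977.
Bayes factor of the evidence already in hand = 1.8.
Odds after that evidence = (23/977) × 1.8 = 207/4885.
Target odds = 17/3.
Need 1.7ⁿ ≥ 17/3 ÷ (207/4885) = 83045/621.
1.7⁹ ≈118.588 falls short of 83045/621 but 1.7¹⁰ ≈201.599 reaches it, so n = 10.

10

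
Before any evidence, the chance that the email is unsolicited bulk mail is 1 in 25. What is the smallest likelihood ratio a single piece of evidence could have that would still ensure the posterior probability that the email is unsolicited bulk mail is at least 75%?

72

Prior odds = 0.04/0.96 = 1/24.
Target odds = 0.75/0.25 = 3.
Required Bayes factor = 3 ÷ (1/24) = 72.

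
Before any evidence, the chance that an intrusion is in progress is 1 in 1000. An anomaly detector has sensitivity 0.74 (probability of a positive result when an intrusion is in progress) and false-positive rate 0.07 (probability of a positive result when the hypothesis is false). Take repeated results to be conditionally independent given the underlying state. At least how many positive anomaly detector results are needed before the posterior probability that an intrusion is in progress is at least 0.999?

6

Prior odds: 0.001 ÷ 0.999 = 1/999.
Likelihood ratio of a positive result = 0.74/0.07 = 74/7.
Target odds: 0.999 ÷ 0.001 = 999.
Require (74/7)ⁿ ≥ 999 ÷ (1/999) = 998001.
(74/7)⁵ ≈132029 falls short of 998001 but (74/7)⁶ ≈1.39573e+06 reaches it, so n = 6.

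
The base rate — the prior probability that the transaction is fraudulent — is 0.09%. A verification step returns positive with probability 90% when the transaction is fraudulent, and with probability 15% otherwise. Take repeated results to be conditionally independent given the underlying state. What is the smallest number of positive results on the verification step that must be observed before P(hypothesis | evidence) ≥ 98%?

7

Prior odds = 0.0009/0.9991 = 9/9991.
Likelihood ratio of a positive result = 0.9/0.15 = 6.
Target odds: 0.98 ÷ 0.02 = 49.
Need (9/9991) × 6ⁿ ≥ 49, i.e. 6ⁿ ≥ 489559/9.
6⁶ = 46656 falls short of 489559/9 but 6⁷ = 279936 reaches it, so n = 7.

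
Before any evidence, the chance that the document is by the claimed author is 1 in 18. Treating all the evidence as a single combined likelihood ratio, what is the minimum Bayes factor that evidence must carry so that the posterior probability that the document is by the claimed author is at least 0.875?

119

Prior odds = (1/18)/(17/18) = 1/17.
Target odds = 0.875/0.125 = 7.
Required Bayes factor = 7 ÷ (1/17) = 119.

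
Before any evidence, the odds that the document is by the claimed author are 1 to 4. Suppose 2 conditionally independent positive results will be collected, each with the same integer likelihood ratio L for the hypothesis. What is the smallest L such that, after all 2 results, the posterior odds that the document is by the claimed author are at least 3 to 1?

4

Prior odds = 0.25.
Target odds = 3.
Need L² ≥ 3 ÷ 0.25 = 12.
3² = 9 < 12 ≤ 16 = 4², so L = 4.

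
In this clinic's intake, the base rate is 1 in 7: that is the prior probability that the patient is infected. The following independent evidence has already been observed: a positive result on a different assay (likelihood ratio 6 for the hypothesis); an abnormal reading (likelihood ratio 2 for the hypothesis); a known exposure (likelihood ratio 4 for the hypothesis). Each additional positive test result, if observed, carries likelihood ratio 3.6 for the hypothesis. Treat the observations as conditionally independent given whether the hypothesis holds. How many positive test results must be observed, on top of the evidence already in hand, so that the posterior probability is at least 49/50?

Prior odds = (1/7)/(6/7) = 1/6.
Combined Bayes factor of the evidence already in hand = 6 × 2 × 4 = 48.
Odds after that evidence = (1/6) × 48 = 8.
Target odds = 0.98/0.02 = 49.
Need 3.6ⁿ ≥ 49 ÷ 8 = 6.125.
3.6¹ = 3.6 falls short of 6.125 but 3.6² = 12.96 reaches it, so n = 2.

2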